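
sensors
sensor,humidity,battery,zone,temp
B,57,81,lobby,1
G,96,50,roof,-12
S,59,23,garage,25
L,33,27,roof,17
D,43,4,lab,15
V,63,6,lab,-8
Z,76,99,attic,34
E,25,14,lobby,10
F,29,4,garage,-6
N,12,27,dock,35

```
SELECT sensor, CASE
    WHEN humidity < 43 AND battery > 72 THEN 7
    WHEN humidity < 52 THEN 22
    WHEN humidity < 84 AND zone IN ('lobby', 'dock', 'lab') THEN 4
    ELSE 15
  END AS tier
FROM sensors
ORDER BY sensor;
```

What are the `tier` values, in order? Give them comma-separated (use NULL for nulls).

sensor=B: humidity < 84 AND zone IN ('lobby', 'dock', 'lab') → 4
sensor=D: humidity < 52 → 22
sensor=E: humidity < 52 → 22
sensor=F: humidity < 52 → 22
sensor=G: ELSE → 15
sensor=L: humidity < 52 → 22
sensor=N: humidity < 52 → 22
sensor=S: ELSE → 15
sensor=V: humidity < 84 AND zone IN ('lobby', 'dock', 'lab') → 4
sensor=Z: ELSE → 15

4, 22, 22, 22, 15, 22, 22, 15, 4, 15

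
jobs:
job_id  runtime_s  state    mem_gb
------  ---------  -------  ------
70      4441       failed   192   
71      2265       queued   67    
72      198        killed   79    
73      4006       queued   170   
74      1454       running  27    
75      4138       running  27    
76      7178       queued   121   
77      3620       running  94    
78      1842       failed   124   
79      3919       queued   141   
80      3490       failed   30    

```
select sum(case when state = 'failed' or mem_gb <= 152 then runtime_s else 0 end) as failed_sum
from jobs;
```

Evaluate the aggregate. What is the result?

32545

job_id=70: ✓ → 4441
job_id=71: ✓ → 2265
job_id=72: ✓ → 198
job_id=73: ✗
job_id=74: ✓ → 1454
job_id=75: ✓ → 4138
job_id=76: ✓ → 7178
job_id=77: ✓ → 3620
job_id=78: ✓ → 1842
job_id=79: ✓ → 3919
job_id=80: ✓ → 3490
failed_sum = 4441 + 2265 + 198 + 1454 + 4138 + 7178 + 3620 + 1842 + 3919 + 3490 = 32545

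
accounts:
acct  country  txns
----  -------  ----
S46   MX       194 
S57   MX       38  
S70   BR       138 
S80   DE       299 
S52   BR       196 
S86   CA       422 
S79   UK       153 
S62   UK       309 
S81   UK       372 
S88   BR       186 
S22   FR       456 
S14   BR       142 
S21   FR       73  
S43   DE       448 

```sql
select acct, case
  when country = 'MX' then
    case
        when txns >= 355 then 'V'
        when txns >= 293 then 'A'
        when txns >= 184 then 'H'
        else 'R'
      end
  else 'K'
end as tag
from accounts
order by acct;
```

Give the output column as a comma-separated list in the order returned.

acct=S14: country='BR' → outer ELSE → K
acct=S21: country='FR' → outer ELSE → K
acct=S22: country='FR' → outer ELSE → K
acct=S43: country='DE' → outer ELSE → K
acct=S46: country='MX' → inner[txns >= 184] → H
acct=S52: country='BR' → outer ELSE → K
acct=S57: country='MX' → inner[ELSE] → R
acct=S62: country='UK' → outer ELSE → K
acct=S70: country='BR' → outer ELSE → K
acct=S79: country='UK' → outer ELSE → K
acct=S80: country='DE' → outer ELSE → K
acct=S81: country='UK' → outer ELSE → K
acct=S86: country='CA' → outer ELSE → K
acct=S88: country='BR' → outer ELSE → K

K, K, K, K, H, K, R, K, K, K, K, K, K, K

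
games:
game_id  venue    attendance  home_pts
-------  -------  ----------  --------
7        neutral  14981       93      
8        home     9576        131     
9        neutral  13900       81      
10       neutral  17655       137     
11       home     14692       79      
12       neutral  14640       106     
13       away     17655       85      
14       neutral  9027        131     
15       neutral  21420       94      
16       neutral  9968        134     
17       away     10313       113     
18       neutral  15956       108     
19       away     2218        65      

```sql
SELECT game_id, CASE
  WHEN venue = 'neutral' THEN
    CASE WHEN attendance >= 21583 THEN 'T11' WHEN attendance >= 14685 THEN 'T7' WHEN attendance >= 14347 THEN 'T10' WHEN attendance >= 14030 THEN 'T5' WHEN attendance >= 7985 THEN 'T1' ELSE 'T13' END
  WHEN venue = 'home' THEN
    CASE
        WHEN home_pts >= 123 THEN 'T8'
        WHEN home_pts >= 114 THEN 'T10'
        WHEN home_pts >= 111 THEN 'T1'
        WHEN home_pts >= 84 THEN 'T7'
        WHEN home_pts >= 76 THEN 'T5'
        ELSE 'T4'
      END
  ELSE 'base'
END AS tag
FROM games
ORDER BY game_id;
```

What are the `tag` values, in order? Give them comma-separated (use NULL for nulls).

game_id=7: venue='neutral' → inner[attendance >= 14685] → T7
game_id=8: venue='home' → inner[home_pts >= 123] → T8
game_id=9: venue='neutral' → inner[attendance >= 7985] → T1
game_id=10: venue='neutral' → inner[attendance >= 14685] → T7
game_id=11: venue='home' → inner[home_pts >= 76] → T5
game_id=12: venue='neutral' → inner[attendance >= 14347] → T10
game_id=13: venue='away' → outer ELSE → base
game_id=14: venue='neutral' → inner[attendance >= 7985] → T1
game_id=15: venue='neutral' → inner[attendance >= 14685] → T7
game_id=16: venue='neutral' → inner[attendance >= 7985] → T1
game_id=17: venue='away' → outer ELSE → base
game_id=18: venue='neutral' → inner[attendance >= 14685] → T7
game_id=19: venue='away' → outer ELSE → base

T7, T8, T1, T7, T5, T10, base, T1, T7, T1, base, T7, base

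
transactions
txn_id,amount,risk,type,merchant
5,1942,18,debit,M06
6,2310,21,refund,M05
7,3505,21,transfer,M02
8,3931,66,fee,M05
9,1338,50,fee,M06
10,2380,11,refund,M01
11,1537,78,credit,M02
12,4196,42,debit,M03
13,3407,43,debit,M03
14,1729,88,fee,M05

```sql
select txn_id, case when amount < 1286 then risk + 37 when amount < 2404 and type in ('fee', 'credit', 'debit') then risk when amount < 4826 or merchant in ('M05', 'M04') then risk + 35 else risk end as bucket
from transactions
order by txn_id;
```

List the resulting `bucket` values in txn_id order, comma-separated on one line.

18, 56, 56, 101, 50, 46, 78, 77, 78, 88

txn_id=5: amount < 2404 and type in ('fee', 'credit', 'debit') → 18
txn_id=6: amount < 4826 or merchant in ('M05', 'M04') → 56
txn_id=7: amount < 4826 or merchant in ('M05', 'M04') → 56
txn_id=8: amount < 4826 or merchant in ('M05', 'M04') → 101
txn_id=9: amount < 2404 and type in ('fee', 'credit', 'debit') → 50
txn_id=10: amount < 4826 or merchant in ('M05', 'M04') → 46
txn_id=11: amount < 2404 and type in ('fee', 'credit', 'debit') → 78
txn_id=12: amount < 4826 or merchant in ('M05', 'M04') → 77
txn_id=13: amount < 4826 or merchant in ('M05', 'M04') → 78
txn_id=14: amount < 2404 and type in ('fee', 'credit', 'debit') → 88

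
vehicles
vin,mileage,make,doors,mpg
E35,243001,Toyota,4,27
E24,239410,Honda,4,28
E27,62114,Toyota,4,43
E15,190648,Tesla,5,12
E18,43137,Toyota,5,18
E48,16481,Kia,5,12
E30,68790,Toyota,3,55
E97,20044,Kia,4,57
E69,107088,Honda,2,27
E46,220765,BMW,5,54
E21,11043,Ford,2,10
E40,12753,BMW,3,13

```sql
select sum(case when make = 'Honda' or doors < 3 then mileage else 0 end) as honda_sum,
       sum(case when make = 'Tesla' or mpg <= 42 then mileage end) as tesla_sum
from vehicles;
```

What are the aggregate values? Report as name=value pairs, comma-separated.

honda_sum=357541, tesla_sum=863561

[honda_sum: make = 'Honda' or doors < 3]
vin=E35: ✗
vin=E24: ✓ → 239410
vin=E27: ✗
vin=E15: ✗
vin=E18: ✗
vin=E48: ✗
vin=E30: ✗
vin=E97: ✗
vin=E69: ✓ → 107088
vin=E46: ✗
vin=E21: ✓ → 11043
vin=E40: ✗
honda_sum = 239410 + 107088 + 11043 = 357541
—
[tesla_sum: make = 'Tesla' or mpg <= 42]
vin=E35: ✓ → 243001
vin=E24: ✓ → 239410
vin=E27: ✗
vin=E15: ✓ → 190648
vin=E18: ✓ → 43137
vin=E48: ✓ → 16481
vin=E30: ✗
vin=E97: ✗
vin=E69: ✓ → 107088
vin=E46: ✗
vin=E21: ✓ → 11043
vin=E40: ✓ → 12753
tesla_sum = 243001 + 239410 + 190648 + 43137 + 16481 + 107088 + 11043 + 12753 = 863561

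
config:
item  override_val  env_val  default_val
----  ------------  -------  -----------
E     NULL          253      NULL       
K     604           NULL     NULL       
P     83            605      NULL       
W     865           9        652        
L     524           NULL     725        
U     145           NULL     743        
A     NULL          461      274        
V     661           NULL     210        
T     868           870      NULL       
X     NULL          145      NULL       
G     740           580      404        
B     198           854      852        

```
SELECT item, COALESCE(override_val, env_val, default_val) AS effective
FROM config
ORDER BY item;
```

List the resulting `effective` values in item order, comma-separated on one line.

item=A: override_val=NULL, env_val=461 → 461
item=B: override_val=198 → 198
item=E: override_val=NULL, env_val=253 → 253
item=G: override_val=740 → 740
item=K: override_val=604 → 604
item=L: override_val=524 → 524
item=P: override_val=83 → 83
item=T: override_val=868 → 868
item=U: override_val=145 → 145
item=V: override_val=661 → 661
item=W: override_val=865 → 865
item=X: override_val=NULL, env_val=145 → 145

461, 198, 253, 740, 604, 524, 83, 868, 145, 661, 865, 145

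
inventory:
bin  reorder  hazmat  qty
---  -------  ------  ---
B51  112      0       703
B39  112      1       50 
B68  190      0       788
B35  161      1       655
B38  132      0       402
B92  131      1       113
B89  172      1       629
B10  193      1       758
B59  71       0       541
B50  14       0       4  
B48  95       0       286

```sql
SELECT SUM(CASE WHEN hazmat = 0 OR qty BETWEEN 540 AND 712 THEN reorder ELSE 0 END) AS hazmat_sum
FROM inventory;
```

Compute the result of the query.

947

bin=B51: ✓ → 112
bin=B39: ✗
bin=B68: ✓ → 190
bin=B35: ✓ → 161
bin=B38: ✓ → 132
bin=B92: ✗
bin=B89: ✓ → 172
bin=B10: ✗
bin=B59: ✓ → 71
bin=B50: ✓ → 14
bin=B48: ✓ → 95
hazmat_sum = 112 + 190 + 161 + 132 + 172 + 71 + 14 + 95 = 947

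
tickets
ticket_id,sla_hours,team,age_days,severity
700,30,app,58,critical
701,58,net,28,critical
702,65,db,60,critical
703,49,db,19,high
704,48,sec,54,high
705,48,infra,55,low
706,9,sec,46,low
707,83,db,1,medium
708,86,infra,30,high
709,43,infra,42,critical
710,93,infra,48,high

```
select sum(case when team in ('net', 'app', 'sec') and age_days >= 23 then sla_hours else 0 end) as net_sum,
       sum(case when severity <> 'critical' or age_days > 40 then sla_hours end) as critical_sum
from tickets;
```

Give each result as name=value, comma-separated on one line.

net_sum=145, critical_sum=554

[net_sum: team in ('net', 'app', 'sec') and age_days >= 23]
ticket_id=700: ✓ → 30
ticket_id=701: ✓ → 58
ticket_id=702: ✗
ticket_id=703: ✗
ticket_id=704: ✓ → 48
ticket_id=705: ✗
ticket_id=706: ✓ → 9
ticket_id=707: ✗
ticket_id=708: ✗
ticket_id=709: ✗
ticket_id=710: ✗
net_sum = 30 + 58 + 48 + 9 = 145
—
[critical_sum: severity <> 'critical' or age_days > 40]
ticket_id=700: ✓ → 30
ticket_id=701: ✗
ticket_id=702: ✓ → 65
ticket_id=703: ✓ → 49
ticket_id=704: ✓ → 48
ticket_id=705: ✓ → 48
ticket_id=706: ✓ → 9
ticket_id=707: ✓ → 83
ticket_id=708: ✓ → 86
ticket_id=709: ✓ → 43
ticket_id=710: ✓ → 93
critical_sum = 30 + 65 + 49 + 48 + 48 + 9 + 83 + 86 + 43 + 93 = 554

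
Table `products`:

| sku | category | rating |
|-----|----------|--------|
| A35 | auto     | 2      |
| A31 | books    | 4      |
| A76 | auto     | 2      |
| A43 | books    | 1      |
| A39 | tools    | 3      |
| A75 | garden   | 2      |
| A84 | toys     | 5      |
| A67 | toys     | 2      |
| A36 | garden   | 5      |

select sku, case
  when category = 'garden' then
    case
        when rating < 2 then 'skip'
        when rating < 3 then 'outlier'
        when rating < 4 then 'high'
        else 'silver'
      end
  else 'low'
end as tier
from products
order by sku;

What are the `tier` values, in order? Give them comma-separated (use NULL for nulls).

low, low, silver, low, low, low, outlier, low, low

sku=A31: category='books' → outer ELSE → low
sku=A35: category='auto' → outer ELSE → low
sku=A36: category='garden' → inner[ELSE] → silver
sku=A39: category='tools' → outer ELSE → low
sku=A43: category='books' → outer ELSE → low
sku=A67: category='toys' → outer ELSE → low
sku=A75: category='garden' → inner[rating < 3] → outlier
sku=A76: category='auto' → outer ELSE → low
sku=A84: category='toys' → outer ELSE → low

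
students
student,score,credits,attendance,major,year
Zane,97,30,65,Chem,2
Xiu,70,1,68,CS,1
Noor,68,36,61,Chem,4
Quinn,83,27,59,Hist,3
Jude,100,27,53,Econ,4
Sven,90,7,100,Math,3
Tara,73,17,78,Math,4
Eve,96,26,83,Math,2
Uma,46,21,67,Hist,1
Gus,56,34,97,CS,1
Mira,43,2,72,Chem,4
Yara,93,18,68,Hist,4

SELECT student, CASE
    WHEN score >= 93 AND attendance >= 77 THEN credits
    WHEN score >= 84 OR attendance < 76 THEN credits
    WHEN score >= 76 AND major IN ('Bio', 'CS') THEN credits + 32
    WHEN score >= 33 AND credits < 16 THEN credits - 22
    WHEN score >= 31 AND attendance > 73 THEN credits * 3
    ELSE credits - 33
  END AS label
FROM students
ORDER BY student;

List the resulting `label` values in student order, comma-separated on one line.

student=Eve: score >= 93 AND attendance >= 77 → 26
student=Gus: score >= 31 AND attendance > 73 → 102
student=Jude: score >= 84 OR attendance < 76 → 27
student=Mira: score >= 84 OR attendance < 76 → 2
student=Noor: score >= 84 OR attendance < 76 → 36
student=Quinn: score >= 84 OR attendance < 76 → 27
student=Sven: score >= 84 OR attendance < 76 → 7
student=Tara: score >= 31 AND attendance > 73 → 51
student=Uma: score >= 84 OR attendance < 76 → 21
student=Xiu: score >= 84 OR attendance < 76 → 1
student=Yara: score >= 84 OR attendance < 76 → 18
student=Zane: score >= 84 OR attendance < 76 → 30

26, 102, 27, 2, 36, 27, 7, 51, 21, 1, 18, 30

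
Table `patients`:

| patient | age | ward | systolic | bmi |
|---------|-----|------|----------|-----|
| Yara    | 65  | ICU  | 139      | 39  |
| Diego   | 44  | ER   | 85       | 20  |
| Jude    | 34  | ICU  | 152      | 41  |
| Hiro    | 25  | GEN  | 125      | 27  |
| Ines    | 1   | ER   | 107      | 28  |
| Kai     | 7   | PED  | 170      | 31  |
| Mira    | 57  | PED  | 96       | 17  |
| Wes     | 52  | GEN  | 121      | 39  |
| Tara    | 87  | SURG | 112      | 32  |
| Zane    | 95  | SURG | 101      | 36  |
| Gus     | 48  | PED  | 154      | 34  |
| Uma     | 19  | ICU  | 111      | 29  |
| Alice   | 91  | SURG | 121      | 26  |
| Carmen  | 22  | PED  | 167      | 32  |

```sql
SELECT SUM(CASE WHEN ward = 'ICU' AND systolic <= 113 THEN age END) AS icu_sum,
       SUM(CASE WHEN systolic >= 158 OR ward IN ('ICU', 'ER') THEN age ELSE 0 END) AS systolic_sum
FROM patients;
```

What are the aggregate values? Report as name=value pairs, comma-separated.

[icu_sum: ward = 'ICU' AND systolic <= 113]
patient=Yara: ✗
patient=Diego: ✗
patient=Jude: ✗
patient=Hiro: ✗
patient=Ines: ✗
patient=Kai: ✗
patient=Mira: ✗
patient=Wes: ✗
patient=Tara: ✗
patient=Zane: ✗
patient=Gus: ✗
patient=Uma: ✓ → 19
patient=Alice: ✗
patient=Carmen: ✗
icu_sum = 19
—
[systolic_sum: systolic >= 158 OR ward IN ('ICU', 'ER')]
patient=Yara: ✓ → 65
patient=Diego: ✓ → 44
patient=Jude: ✓ → 34
patient=Hiro: ✗
patient=Ines: ✓ → 1
patient=Kai: ✓ → 7
patient=Mira: ✗
patient=Wes: ✗
patient=Tara: ✗
patient=Zane: ✗
patient=Gus: ✗
patient=Uma: ✓ → 19
patient=Alice: ✗
patient=Carmen: ✓ → 22
systolic_sum = 65 + 44 + 34 + 1 + 7 + 19 + 22 = 192

icu_sum=19, systolic_sum=192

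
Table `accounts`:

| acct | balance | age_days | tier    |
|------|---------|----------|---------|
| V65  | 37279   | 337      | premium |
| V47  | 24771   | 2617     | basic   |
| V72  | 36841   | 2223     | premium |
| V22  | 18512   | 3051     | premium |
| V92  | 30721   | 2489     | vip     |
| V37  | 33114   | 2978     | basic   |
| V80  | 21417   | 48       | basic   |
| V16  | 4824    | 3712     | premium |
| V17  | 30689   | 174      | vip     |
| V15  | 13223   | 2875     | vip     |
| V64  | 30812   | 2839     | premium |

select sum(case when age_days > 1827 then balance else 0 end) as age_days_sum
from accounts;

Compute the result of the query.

192818

acct=V65: ✗
acct=V47: ✓ → 24771
acct=V72: ✓ → 36841
acct=V22: ✓ → 18512
acct=V92: ✓ → 30721
acct=V37: ✓ → 33114
acct=V80: ✗
acct=V16: ✓ → 4824
acct=V17: ✗
acct=V15: ✓ → 13223
acct=V64: ✓ → 30812
age_days_sum = 24771 + 36841 + 18512 + 30721 + 33114 + 4824 + 13223 + 30812 = 192818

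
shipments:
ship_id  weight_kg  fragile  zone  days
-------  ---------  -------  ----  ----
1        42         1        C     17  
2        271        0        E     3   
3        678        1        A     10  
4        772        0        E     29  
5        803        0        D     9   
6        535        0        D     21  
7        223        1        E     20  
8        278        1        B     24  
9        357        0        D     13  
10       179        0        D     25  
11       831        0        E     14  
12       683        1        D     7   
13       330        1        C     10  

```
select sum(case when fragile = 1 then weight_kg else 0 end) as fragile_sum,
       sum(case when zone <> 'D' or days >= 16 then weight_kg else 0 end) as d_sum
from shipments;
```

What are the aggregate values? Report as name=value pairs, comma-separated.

[fragile_sum: fragile = 1]
ship_id=1: ✓ → 42
ship_id=2: ✗
ship_id=3: ✓ → 678
ship_id=4: ✗
ship_id=5: ✗
ship_id=6: ✗
ship_id=7: ✓ → 223
ship_id=8: ✓ → 278
ship_id=9: ✗
ship_id=10: ✗
ship_id=11: ✗
ship_id=12: ✓ → 683
ship_id=13: ✓ → 330
fragile_sum = 42 + 678 + 223 + 278 + 683 + 330 = 2234
—
[d_sum: zone <> 'D' or days >= 16]
ship_id=1: ✓ → 42
ship_id=2: ✓ → 271
ship_id=3: ✓ → 678
ship_id=4: ✓ → 772
ship_id=5: ✗
ship_id=6: ✓ → 535
ship_id=7: ✓ → 223
ship_id=8: ✓ → 278
ship_id=9: ✗
ship_id=10: ✓ → 179
ship_id=11: ✓ → 831
ship_id=12: ✗
ship_id=13: ✓ → 330
d_sum = 42 + 271 + 678 + 772 + 535 + 223 + 278 + 179 + 831 + 330 = 4139

fragile_sum=2234, d_sum=4139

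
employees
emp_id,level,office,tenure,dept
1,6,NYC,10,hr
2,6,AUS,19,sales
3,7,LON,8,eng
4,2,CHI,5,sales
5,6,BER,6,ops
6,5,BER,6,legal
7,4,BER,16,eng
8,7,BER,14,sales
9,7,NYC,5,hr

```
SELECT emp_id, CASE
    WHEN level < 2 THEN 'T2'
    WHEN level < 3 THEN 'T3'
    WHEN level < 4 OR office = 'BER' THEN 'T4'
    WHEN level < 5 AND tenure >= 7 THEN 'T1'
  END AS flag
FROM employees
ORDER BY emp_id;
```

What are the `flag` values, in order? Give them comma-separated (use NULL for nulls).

emp_id=1: (no match → NULL) → NULL
emp_id=2: (no match → NULL) → NULL
emp_id=3: (no match → NULL) → NULL
emp_id=4: level < 3 → T3
emp_id=5: level < 4 OR office = 'BER' → T4
emp_id=6: level < 4 OR office = 'BER' → T4
emp_id=7: level < 4 OR office = 'BER' → T4
emp_id=8: level < 4 OR office = 'BER' → T4
emp_id=9: (no match → NULL) → NULL

NULL, NULL, NULL, T3, T4, T4, T4, T4, NULL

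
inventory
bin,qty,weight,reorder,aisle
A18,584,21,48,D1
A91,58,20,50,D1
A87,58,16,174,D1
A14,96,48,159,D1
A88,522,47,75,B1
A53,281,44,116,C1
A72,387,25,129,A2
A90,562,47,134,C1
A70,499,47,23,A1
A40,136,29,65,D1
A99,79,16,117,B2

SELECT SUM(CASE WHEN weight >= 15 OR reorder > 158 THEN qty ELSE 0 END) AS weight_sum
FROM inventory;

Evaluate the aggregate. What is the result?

3262

bin=A18: ✓ → 584
bin=A91: ✓ → 58
bin=A87: ✓ → 58
bin=A14: ✓ → 96
bin=A88: ✓ → 522
bin=A53: ✓ → 281
bin=A72: ✓ → 387
bin=A90: ✓ → 562
bin=A70: ✓ → 499
bin=A40: ✓ → 136
bin=A99: ✓ → 79
weight_sum = 584 + 58 + 58 + 96 + 522 + 281 + 387 + 562 + 499 + 136 + 79 = 3262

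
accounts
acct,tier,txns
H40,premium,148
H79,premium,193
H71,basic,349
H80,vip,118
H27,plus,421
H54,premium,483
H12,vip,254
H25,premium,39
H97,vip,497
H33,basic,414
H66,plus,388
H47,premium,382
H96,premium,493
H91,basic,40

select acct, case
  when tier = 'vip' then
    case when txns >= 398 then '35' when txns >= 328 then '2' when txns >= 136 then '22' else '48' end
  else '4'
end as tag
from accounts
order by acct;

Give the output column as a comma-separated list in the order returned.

acct=H12: tier='vip' → inner[txns >= 136] → 22
acct=H25: tier='premium' → outer ELSE → 4
acct=H27: tier='plus' → outer ELSE → 4
acct=H33: tier='basic' → outer ELSE → 4
acct=H40: tier='premium' → outer ELSE → 4
acct=H47: tier='premium' → outer ELSE → 4
acct=H54: tier='premium' → outer ELSE → 4
acct=H66: tier='plus' → outer ELSE → 4
acct=H71: tier='basic' → outer ELSE → 4
acct=H79: tier='premium' → outer ELSE → 4
acct=H80: tier='vip' → inner[ELSE] → 48
acct=H91: tier='basic' → outer ELSE → 4
acct=H96: tier='premium' → outer ELSE → 4
acct=H97: tier='vip' → inner[txns >= 398] → 35

22, 4, 4, 4, 4, 4, 4, 4, 4, 4, 48, 4, 4, 35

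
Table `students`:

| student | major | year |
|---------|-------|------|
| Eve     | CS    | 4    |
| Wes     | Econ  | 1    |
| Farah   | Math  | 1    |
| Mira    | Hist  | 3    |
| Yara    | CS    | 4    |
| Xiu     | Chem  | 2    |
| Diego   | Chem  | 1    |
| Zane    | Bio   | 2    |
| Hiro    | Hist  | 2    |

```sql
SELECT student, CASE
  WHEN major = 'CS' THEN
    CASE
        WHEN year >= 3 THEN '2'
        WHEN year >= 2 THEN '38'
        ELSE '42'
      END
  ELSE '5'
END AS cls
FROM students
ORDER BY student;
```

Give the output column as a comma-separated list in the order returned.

student=Diego: major='Chem' → outer ELSE → 5
student=Eve: major='CS' → inner[year >= 3] → 2
student=Farah: major='Math' → outer ELSE → 5
student=Hiro: major='Hist' → outer ELSE → 5
student=Mira: major='Hist' → outer ELSE → 5
student=Wes: major='Econ' → outer ELSE → 5
student=Xiu: major='Chem' → outer ELSE → 5
student=Yara: major='CS' → inner[year >= 3] → 2
student=Zane: major='Bio' → outer ELSE → 5

5, 2, 5, 5, 5, 5, 5, 2, 5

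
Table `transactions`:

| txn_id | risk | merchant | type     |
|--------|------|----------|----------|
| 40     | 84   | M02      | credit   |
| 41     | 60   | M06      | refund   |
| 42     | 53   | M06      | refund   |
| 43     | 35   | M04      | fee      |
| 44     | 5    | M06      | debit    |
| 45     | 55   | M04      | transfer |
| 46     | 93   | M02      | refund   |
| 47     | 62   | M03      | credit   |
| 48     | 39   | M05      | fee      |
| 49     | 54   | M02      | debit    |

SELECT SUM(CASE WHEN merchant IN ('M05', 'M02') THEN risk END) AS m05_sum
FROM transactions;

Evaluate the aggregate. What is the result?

270

txn_id=40: ✓ → 84
txn_id=41: ✗
txn_id=42: ✗
txn_id=43: ✗
txn_id=44: ✗
txn_id=45: ✗
txn_id=46: ✓ → 93
txn_id=47: ✗
txn_id=48: ✓ → 39
txn_id=49: ✓ → 54
m05_sum = 84 + 93 + 39 + 54 = 270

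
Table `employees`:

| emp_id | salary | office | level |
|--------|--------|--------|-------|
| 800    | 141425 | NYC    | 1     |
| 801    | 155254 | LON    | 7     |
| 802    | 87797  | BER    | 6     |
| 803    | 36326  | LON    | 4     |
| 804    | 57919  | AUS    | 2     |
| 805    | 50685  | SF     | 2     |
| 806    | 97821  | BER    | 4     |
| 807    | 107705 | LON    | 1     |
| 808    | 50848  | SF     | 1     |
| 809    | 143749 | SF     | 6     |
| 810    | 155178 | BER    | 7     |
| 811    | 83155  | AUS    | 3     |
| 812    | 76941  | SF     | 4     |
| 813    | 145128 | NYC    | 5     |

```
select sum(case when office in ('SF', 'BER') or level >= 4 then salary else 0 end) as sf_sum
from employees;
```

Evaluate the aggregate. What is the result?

emp_id=800: ✗
emp_id=801: ✓ → 155254
emp_id=802: ✓ → 87797
emp_id=803: ✓ → 36326
emp_id=804: ✗
emp_id=805: ✓ → 50685
emp_id=806: ✓ → 97821
emp_id=807: ✗
emp_id=808: ✓ → 50848
emp_id=809: ✓ → 143749
emp_id=810: ✓ → 155178
emp_id=811: ✗
emp_id=812: ✓ → 76941
emp_id=813: ✓ → 145128
sf_sum = 155254 + 87797 + 36326 + 50685 + 97821 + 50848 + 143749 + 155178 + 76941 + 145128 = 999727

999727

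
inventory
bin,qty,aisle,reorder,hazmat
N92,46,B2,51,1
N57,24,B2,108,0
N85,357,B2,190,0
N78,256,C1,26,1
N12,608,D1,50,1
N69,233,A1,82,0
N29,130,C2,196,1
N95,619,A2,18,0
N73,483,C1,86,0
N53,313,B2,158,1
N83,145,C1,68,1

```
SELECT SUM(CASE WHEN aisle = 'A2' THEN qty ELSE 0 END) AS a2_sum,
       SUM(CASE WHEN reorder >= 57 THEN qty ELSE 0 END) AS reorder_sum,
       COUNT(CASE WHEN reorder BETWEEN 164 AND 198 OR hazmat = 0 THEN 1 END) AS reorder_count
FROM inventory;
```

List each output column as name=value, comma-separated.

a2_sum=619, reorder_sum=1685, reorder_count=6

[a2_sum: aisle = 'A2']
bin=N92: ✗
bin=N57: ✗
bin=N85: ✗
bin=N78: ✗
bin=N12: ✗
bin=N69: ✗
bin=N29: ✗
bin=N95: ✓ → 619
bin=N73: ✗
bin=N53: ✗
bin=N83: ✗
a2_sum = 619
—
[reorder_sum: reorder >= 57]
bin=N92: ✗
bin=N57: ✓ → 24
bin=N85: ✓ → 357
bin=N78: ✗
bin=N12: ✗
bin=N69: ✓ → 233
bin=N29: ✓ → 130
bin=N95: ✗
bin=N73: ✓ → 483
bin=N53: ✓ → 313
bin=N83: ✓ → 145
reorder_sum = 24 + 357 + 233 + 130 + 483 + 313 + 145 = 1685
—
[reorder_count: reorder BETWEEN 164 AND 198 OR hazmat = 0]
bin=N92: ✗
bin=N57: ✓ → 1
bin=N85: ✓ → 1
bin=N78: ✗
bin=N12: ✗
bin=N69: ✓ → 1
bin=N29: ✓ → 1
bin=N95: ✓ → 1
bin=N73: ✓ → 1
bin=N53: ✗
bin=N83: ✗
reorder_count = COUNT(1, 1, 1, 1, 1, 1) = 6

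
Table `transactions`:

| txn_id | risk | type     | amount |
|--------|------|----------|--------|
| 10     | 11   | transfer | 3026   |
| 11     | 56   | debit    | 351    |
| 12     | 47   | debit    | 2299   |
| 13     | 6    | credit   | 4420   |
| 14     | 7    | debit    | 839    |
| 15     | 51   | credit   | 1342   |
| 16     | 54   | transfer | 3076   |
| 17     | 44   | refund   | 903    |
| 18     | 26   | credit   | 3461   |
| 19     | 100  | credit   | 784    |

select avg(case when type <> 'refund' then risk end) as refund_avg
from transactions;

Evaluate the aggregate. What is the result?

39.7777777778

txn_id=10: ✓ → 11
txn_id=11: ✓ → 56
txn_id=12: ✓ → 47
txn_id=13: ✓ → 6
txn_id=14: ✓ → 7
txn_id=15: ✓ → 51
txn_id=16: ✓ → 54
txn_id=17: ✗
txn_id=18: ✓ → 26
txn_id=19: ✓ → 100
refund_avg = (11 + 56 + 47 + 6 + 7 + 51 + 54 + 26 + 100) / 9 = 39.7777777778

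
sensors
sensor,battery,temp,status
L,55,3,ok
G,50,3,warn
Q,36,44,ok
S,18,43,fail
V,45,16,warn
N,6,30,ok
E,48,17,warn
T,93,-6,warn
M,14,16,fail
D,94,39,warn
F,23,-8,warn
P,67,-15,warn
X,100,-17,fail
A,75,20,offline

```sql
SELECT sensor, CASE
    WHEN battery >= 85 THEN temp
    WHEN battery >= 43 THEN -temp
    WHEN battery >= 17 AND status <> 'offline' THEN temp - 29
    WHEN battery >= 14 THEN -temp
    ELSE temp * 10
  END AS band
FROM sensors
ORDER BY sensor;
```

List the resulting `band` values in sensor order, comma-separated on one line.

-20, 39, -17, -37, -3, -3, -16, 300, 15, 15, 14, -6, -16, -17

sensor=A: battery >= 43 → -20
sensor=D: battery >= 85 → 39
sensor=E: battery >= 43 → -17
sensor=F: battery >= 17 AND status <> 'offline' → -37
sensor=G: battery >= 43 → -3
sensor=L: battery >= 43 → -3
sensor=M: battery >= 14 → -16
sensor=N: ELSE → 300
sensor=P: battery >= 43 → 15
sensor=Q: battery >= 17 AND status <> 'offline' → 15
sensor=S: battery >= 17 AND status <> 'offline' → 14
sensor=T: battery >= 85 → -6
sensor=V: battery >= 43 → -16
sensor=X: battery >= 85 → -17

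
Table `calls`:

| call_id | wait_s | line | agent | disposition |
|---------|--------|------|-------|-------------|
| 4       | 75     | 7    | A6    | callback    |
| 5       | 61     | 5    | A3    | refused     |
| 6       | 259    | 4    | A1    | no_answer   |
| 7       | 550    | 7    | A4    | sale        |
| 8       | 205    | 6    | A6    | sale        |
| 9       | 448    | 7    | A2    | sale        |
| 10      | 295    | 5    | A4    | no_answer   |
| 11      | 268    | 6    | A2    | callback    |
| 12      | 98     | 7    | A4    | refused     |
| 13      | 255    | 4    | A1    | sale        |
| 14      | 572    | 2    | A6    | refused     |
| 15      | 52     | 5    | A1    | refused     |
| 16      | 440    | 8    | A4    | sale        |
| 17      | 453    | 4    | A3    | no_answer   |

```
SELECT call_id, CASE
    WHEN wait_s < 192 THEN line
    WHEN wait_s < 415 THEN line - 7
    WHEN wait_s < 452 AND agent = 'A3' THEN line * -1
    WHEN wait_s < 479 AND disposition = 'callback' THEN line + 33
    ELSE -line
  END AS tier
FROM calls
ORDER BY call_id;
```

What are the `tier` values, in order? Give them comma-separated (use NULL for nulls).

call_id=4: wait_s < 192 → 7
call_id=5: wait_s < 192 → 5
call_id=6: wait_s < 415 → -3
call_id=7: ELSE → -7
call_id=8: wait_s < 415 → -1
call_id=9: ELSE → -7
call_id=10: wait_s < 415 → -2
call_id=11: wait_s < 415 → -1
call_id=12: wait_s < 192 → 7
call_id=13: wait_s < 415 → -3
call_id=14: ELSE → -2
call_id=15: wait_s < 192 → 5
call_id=16: ELSE → -8
call_id=17: ELSE → -4

7, 5, -3, -7, -1, -7, -2, -1, 7, -3, -2, 5, -8, -4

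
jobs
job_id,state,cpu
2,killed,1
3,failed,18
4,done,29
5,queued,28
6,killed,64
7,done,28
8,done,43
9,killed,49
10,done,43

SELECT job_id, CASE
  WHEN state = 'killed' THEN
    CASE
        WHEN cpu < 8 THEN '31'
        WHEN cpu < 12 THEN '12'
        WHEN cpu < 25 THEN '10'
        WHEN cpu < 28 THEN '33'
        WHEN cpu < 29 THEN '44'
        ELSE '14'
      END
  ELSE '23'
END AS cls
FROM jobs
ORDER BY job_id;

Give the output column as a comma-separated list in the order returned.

31, 23, 23, 23, 14, 23, 23, 14, 23

job_id=2: state='killed' → inner[cpu < 8] → 31
job_id=3: state='failed' → outer ELSE → 23
job_id=4: state='done' → outer ELSE → 23
job_id=5: state='queued' → outer ELSE → 23
job_id=6: state='killed' → inner[ELSE] → 14
job_id=7: state='done' → outer ELSE → 23
job_id=8: state='done' → outer ELSE → 23
job_id=9: state='killed' → inner[ELSE] → 14
job_id=10: state='done' → outer ELSE → 23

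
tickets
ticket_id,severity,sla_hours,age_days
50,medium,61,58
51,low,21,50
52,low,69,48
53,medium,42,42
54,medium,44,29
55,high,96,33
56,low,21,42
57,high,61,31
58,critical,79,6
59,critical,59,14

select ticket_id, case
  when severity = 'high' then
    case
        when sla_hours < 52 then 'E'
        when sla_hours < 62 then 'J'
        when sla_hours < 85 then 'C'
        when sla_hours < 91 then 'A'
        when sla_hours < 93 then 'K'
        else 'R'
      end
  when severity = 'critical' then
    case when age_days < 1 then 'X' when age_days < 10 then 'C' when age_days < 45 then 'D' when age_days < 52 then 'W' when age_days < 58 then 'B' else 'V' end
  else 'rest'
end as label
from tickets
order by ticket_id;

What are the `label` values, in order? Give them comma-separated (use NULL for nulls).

rest, rest, rest, rest, rest, R, rest, J, C, D

ticket_id=50: severity='medium' → outer ELSE → rest
ticket_id=51: severity='low' → outer ELSE → rest
ticket_id=52: severity='low' → outer ELSE → rest
ticket_id=53: severity='medium' → outer ELSE → rest
ticket_id=54: severity='medium' → outer ELSE → rest
ticket_id=55: severity='high' → inner[ELSE] → R
ticket_id=56: severity='low' → outer ELSE → rest
ticket_id=57: severity='high' → inner[sla_hours < 62] → J
ticket_id=58: severity='critical' → inner[age_days < 10] → C
ticket_id=59: severity='critical' → inner[age_days < 45] → D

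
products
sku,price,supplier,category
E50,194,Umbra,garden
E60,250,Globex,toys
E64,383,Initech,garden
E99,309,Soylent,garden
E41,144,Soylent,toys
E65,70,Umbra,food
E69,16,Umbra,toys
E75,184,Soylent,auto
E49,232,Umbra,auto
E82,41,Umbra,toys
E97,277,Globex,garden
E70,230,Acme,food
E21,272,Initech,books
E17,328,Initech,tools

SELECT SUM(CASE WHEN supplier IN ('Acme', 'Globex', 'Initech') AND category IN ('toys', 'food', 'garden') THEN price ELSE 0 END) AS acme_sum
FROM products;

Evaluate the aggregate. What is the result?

sku=E50: ✗
sku=E60: ✓ → 250
sku=E64: ✓ → 383
sku=E99: ✗
sku=E41: ✗
sku=E65: ✗
sku=E69: ✗
sku=E75: ✗
sku=E49: ✗
sku=E82: ✗
sku=E97: ✓ → 277
sku=E70: ✓ → 230
sku=E21: ✗
sku=E17: ✗
acme_sum = 250 + 383 + 277 + 230 = 1140

1140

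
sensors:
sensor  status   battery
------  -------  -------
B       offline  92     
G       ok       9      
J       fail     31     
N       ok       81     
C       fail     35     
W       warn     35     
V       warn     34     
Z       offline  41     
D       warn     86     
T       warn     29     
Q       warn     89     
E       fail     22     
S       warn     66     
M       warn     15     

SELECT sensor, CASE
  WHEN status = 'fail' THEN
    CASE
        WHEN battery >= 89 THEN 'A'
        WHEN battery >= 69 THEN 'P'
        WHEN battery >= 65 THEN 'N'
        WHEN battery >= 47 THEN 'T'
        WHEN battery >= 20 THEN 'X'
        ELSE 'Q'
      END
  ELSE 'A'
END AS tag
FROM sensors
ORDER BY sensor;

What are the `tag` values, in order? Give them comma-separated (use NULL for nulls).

sensor=B: status='offline' → outer ELSE → A
sensor=C: status='fail' → inner[battery >= 20] → X
sensor=D: status='warn' → outer ELSE → A
sensor=E: status='fail' → inner[battery >= 20] → X
sensor=G: status='ok' → outer ELSE → A
sensor=J: status='fail' → inner[battery >= 20] → X
sensor=M: status='warn' → outer ELSE → A
sensor=N: status='ok' → outer ELSE → A
sensor=Q: status='warn' → outer ELSE → A
sensor=S: status='warn' → outer ELSE → A
sensor=T: status='warn' → outer ELSE → A
sensor=V: status='warn' → outer ELSE → A
sensor=W: status='warn' → outer ELSE → A
sensor=Z: status='offline' → outer ELSE → A

A, X, A, X, A, X, A, A, A, A, A, A, A, A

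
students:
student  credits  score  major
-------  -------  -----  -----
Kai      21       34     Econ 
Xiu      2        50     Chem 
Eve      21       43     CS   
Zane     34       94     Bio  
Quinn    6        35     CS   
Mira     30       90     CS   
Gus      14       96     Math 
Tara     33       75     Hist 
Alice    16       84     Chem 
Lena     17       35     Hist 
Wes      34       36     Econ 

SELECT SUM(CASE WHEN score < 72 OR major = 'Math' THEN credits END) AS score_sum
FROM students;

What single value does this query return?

student=Kai: ✓ → 21
student=Xiu: ✓ → 2
student=Eve: ✓ → 21
student=Zane: ✗
student=Quinn: ✓ → 6
student=Mira: ✗
student=Gus: ✓ → 14
student=Tara: ✗
student=Alice: ✗
student=Lena: ✓ → 17
student=Wes: ✓ → 34
score_sum = 21 + 2 + 21 + 6 + 14 + 17 + 34 = 115

115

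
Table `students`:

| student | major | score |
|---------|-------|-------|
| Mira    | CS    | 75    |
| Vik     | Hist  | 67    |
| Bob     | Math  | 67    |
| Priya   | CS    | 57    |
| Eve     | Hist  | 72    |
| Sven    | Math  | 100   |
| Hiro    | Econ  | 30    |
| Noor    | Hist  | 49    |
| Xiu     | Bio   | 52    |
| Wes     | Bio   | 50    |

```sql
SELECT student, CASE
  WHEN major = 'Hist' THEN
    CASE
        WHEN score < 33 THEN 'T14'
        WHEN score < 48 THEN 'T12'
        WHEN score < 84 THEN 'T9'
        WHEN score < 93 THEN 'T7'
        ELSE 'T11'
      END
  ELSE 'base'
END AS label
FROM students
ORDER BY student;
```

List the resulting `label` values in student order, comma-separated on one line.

base, T9, base, base, T9, base, base, T9, base, base

student=Bob: major='Math' → outer ELSE → base
student=Eve: major='Hist' → inner[score < 84] → T9
student=Hiro: major='Econ' → outer ELSE → base
student=Mira: major='CS' → outer ELSE → base
student=Noor: major='Hist' → inner[score < 84] → T9
student=Priya: major='CS' → outer ELSE → base
student=Sven: major='Math' → outer ELSE → base
student=Vik: major='Hist' → inner[score < 84] → T9
student=Wes: major='Bio' → outer ELSE → base
student=Xiu: major='Bio' → outer ELSE → base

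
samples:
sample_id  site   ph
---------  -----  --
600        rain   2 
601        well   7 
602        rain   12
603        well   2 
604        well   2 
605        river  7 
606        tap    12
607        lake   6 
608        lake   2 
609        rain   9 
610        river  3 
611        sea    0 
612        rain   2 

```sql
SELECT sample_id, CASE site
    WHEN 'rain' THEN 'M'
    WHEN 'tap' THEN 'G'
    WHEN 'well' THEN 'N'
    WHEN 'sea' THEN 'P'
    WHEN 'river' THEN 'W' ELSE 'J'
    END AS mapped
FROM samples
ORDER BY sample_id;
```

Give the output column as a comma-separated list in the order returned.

sample_id=600: site='rain' → M
sample_id=601: site='well' → N
sample_id=602: site='rain' → M
sample_id=603: site='well' → N
sample_id=604: site='well' → N
sample_id=605: site='river' → W
sample_id=606: site='tap' → G
sample_id=607: ELSE → J
sample_id=608: ELSE → J
sample_id=609: site='rain' → M
sample_id=610: site='river' → W
sample_id=611: site='sea' → P
sample_id=612: site='rain' → M

M, N, M, N, N, W, G, J, J, M, W, P, M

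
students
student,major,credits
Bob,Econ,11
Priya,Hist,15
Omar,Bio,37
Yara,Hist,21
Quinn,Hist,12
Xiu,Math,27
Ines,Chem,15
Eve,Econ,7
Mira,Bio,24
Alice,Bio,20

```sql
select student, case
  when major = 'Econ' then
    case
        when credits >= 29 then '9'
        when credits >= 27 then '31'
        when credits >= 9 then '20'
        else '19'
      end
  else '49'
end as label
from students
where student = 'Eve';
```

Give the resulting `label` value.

student = Eve: major=Econ, credits=7.
major='Econ' → inner[ELSE] → 19

19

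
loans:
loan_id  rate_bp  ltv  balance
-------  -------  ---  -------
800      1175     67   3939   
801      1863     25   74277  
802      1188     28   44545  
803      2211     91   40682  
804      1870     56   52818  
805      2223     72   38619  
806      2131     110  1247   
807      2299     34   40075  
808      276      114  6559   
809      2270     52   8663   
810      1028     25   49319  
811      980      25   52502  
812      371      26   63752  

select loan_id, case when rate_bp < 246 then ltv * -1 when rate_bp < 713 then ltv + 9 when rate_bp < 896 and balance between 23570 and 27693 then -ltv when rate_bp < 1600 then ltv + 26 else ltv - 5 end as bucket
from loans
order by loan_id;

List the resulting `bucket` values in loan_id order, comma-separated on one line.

93, 20, 54, 86, 51, 67, 105, 29, 123, 47, 51, 51, 35

loan_id=800: rate_bp < 1600 → 93
loan_id=801: ELSE → 20
loan_id=802: rate_bp < 1600 → 54
loan_id=803: ELSE → 86
loan_id=804: ELSE → 51
loan_id=805: ELSE → 67
loan_id=806: ELSE → 105
loan_id=807: ELSE → 29
loan_id=808: rate_bp < 713 → 123
loan_id=809: ELSE → 47
loan_id=810: rate_bp < 1600 → 51
loan_id=811: rate_bp < 1600 → 51
loan_id=812: rate_bp < 713 → 35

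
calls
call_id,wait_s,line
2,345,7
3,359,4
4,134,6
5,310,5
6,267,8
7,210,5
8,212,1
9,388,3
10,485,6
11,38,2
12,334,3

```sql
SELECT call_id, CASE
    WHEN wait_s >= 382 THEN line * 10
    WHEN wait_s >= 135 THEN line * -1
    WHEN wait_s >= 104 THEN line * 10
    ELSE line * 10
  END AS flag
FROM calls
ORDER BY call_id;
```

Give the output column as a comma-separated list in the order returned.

-7, -4, 60, -5, -8, -5, -1, 30, 60, 20, -3

call_id=2: wait_s >= 135 → -7
call_id=3: wait_s >= 135 → -4
call_id=4: wait_s >= 104 → 60
call_id=5: wait_s >= 135 → -5
call_id=6: wait_s >= 135 → -8
call_id=7: wait_s >= 135 → -5
call_id=8: wait_s >= 135 → -1
call_id=9: wait_s >= 382 → 30
call_id=10: wait_s >= 382 → 60
call_id=11: ELSE → 20
call_id=12: wait_s >= 135 → -3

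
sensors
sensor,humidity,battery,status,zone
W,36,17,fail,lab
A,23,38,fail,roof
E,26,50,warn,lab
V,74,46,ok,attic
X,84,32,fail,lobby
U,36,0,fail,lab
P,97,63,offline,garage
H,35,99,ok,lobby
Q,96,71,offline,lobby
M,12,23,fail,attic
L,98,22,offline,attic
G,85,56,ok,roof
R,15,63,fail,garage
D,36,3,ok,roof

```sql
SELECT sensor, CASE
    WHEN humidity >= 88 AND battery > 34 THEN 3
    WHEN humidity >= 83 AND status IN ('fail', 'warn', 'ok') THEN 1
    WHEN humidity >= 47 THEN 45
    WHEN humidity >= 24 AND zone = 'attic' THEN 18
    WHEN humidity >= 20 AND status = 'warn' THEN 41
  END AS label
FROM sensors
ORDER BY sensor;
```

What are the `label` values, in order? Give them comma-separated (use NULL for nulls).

NULL, NULL, 41, 1, NULL, 45, NULL, 3, 3, NULL, NULL, 45, NULL, 1

sensor=A: (no match → NULL) → NULL
sensor=D: (no match → NULL) → NULL
sensor=E: humidity >= 20 AND status = 'warn' → 41
sensor=G: humidity >= 83 AND status IN ('fail', 'warn', 'ok') → 1
sensor=H: (no match → NULL) → NULL
sensor=L: humidity >= 47 → 45
sensor=M: (no match → NULL) → NULL
sensor=P: humidity >= 88 AND battery > 34 → 3
sensor=Q: humidity >= 88 AND battery > 34 → 3
sensor=R: (no match → NULL) → NULL
sensor=U: (no match → NULL) → NULL
sensor=V: humidity >= 47 → 45
sensor=W: (no match → NULL) → NULL
sensor=X: humidity >= 83 AND status IN ('fail', 'warn', 'ok') → 1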